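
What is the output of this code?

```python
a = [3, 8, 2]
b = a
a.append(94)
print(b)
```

Key concept: basic list aliasing.
Step by step:
`a = [3, 8, 2]` → a = [3, 8, 2]
`b = a` → b = [3, 8, 2] (same object as a)
`a.append(94)` → a = [3, 8, 2, 94] (same object as b); b = [3, 8, 2, 94] (same object as a)
`print(b)` → prints [3, 8, 2, 94]

Answer: [3, 8, 2, 94]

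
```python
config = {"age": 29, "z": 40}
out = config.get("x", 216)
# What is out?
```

Trace:
`config = {"age": 29, "z": 40}` → config = {'age': 29, 'z': 40}
`out = config.get("x", 216)` → out = 216
So out = 216

Answer: 216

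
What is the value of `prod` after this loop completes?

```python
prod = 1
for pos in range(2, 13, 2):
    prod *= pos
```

Product of even numbers 2 to 12
`prod` takes the values: 1 → 2 → 8 → 48 → 384 → 3840 → 46080

Answer: 46080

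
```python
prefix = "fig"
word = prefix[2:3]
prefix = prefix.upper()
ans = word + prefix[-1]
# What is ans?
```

Trace:
`prefix = "fig"` → prefix = 'fig'
`word = prefix[2:3]` → word = 'g'
`prefix = prefix.upper()` → prefix = 'FIG'
`ans = word + prefix[-1]` → ans = 'gG'
So ans = 'gG'

Answer: 'gG'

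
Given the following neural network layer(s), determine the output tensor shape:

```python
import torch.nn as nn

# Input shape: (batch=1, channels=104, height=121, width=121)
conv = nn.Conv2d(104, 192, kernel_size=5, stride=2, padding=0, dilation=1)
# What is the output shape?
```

Input: (1, 104, 121, 121) -> Output: (1, 192, 59, 59)

Answer: (1, 192, 59, 59)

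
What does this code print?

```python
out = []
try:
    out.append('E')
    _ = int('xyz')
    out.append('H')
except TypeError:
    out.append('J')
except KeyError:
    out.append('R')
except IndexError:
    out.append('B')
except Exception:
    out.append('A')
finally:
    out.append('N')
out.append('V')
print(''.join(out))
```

Execution trace: 'E' (try body) → 'A' (except Exception) → 'N' (finally) → 'V' (after the try/except). Output: EANV

Answer: EANV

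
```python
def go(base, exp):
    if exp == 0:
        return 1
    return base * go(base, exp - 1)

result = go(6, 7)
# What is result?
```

go(6, 7) = 6 * 6 * 6 * 6 * 6 * 6 * 6 = 279936

Answer: 279936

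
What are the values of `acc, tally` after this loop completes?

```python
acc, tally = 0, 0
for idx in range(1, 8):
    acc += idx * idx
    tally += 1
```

Sum of squares and count
`acc, tally` takes the values: (0, 0) → (1, 0) → (1, 1) → (5, 1) → (5, 2) → (14, 2) → (14, 3) → (30, 3) → (30, 4) → (55, 4) → (55, 5) → (91, 5) → (91, 6) → (140, 6) → (140, 7)

Answer: 140, 7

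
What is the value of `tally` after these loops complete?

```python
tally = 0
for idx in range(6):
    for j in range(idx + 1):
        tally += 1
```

Triangle: 1 + 2 + ... + 6
`tally` takes the values: 0 → 1 → 2 → 3 → 4 → 5 → 6 → 7 → 8 → 9 → 10 → 11 → 12 → 13 → 14 → 15 → 16 → 17 → 18 → 19 → 20 → 21

Answer: 21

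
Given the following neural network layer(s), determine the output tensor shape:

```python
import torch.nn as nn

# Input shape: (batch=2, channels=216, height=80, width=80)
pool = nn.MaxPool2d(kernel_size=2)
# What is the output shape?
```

Input: (2, 216, 80, 80) -> Output: (2, 216, 40, 40)

Answer: (2, 216, 40, 40)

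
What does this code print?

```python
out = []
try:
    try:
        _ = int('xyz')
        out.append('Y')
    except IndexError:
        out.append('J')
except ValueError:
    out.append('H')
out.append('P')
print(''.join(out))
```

Execution trace: 'H' (outer except ValueError) → 'P' (after the try/except). Output: HP

Answer: HP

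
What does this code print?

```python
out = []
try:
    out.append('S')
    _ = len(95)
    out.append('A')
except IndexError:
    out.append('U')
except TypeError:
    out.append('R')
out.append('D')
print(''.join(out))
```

Execution trace: 'S' (try body) → 'R' (except TypeError) → 'D' (after the try/except). Output: SRD

Answer: SRD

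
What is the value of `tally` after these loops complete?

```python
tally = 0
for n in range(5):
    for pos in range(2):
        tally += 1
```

5 * 2 = 10
`tally` takes the values: 0 → 1 → 2 → 3 → 4 → 5 → 6 → 7 → 8 → 9 → 10

Answer: 10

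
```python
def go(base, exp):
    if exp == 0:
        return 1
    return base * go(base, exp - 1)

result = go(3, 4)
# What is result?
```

go(3, 4) = 3 * 3 * 3 * 3 = 81

Answer: 81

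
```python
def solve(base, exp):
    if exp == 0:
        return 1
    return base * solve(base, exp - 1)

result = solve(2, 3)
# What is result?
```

solve(2, 3) = 2 * 2 * 2 = 8

Answer: 8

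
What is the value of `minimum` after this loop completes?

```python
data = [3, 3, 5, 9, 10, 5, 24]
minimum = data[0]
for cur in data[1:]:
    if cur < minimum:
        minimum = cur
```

Minimum of [3, 3, 5, 9, 10, 5, 24]
`minimum` takes the values: 3

Answer: 3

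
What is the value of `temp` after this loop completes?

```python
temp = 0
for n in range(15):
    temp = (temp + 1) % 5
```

Increment mod 5, 15 times = 0
`temp` takes the values: 0 → 1 → 2 → 3 → 4 → 0 → 1 → 2 → 3 → 4 → 0 → 1 → 2 → 3 → 4 → 0

Answer: 0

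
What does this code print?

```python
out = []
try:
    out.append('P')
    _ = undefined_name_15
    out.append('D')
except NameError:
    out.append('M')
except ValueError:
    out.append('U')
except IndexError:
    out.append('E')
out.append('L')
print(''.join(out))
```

Execution trace: 'P' (try body) → 'M' (except NameError) → 'L' (after the try/except). Output: PML

Answer: PML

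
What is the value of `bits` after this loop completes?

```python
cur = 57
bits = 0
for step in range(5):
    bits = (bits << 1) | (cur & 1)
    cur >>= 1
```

Reverse lowest 5 bits of 57
`bits` takes the values: 0 → 1 → 2 → 4 → 9 → 19

Answer: 19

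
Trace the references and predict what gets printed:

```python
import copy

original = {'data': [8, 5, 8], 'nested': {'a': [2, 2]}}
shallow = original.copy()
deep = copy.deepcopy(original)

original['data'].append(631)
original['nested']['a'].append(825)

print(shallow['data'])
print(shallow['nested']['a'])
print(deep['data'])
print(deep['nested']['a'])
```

Key concept: comparing shallow vs deep copy.
Step by step:
`original = {'data': [8, 5, 8], 'nested': {'a': [2, 2]}}` → original = {'data': [8, 5, 8], 'nested': {'a': [2, 2]}}
`shallow = original.copy()` → shallow = {'data': [8, 5, 8], 'nested': {'a': [2, 2]}}
`deep = copy.deepcopy(original)` → deep = {'data': [8, 5, 8], 'nested': {'a': [2, 2]}}
`original['data'].append(631)` → original = {'data': [8, 5, 8, 631], 'nested': {'a': [2, 2]}}; shallow = {'data': [8, 5, 8, 631], 'nested': {'a': [2, 2]}}
`original['nested']['a'].append(825)` → original = {'data': [8, 5, 8, 631], 'nested': {'a': [2, 2, 825]}}; shallow = {'data': [8, 5, 8, 631], 'nested': {'a': [2, 2, 825]}}
`print(shallow['data'])` → prints [8, 5, 8, 631]
`print(shallow['nested']['a'])` → prints [2, 2, 825]
`print(deep['data'])` → prints [8, 5, 8]
`print(deep['nested']['a'])` → prints [2, 2]

Answer:
[8, 5, 8, 631]
[2, 2, 825]
[8, 5, 8]
[2, 2]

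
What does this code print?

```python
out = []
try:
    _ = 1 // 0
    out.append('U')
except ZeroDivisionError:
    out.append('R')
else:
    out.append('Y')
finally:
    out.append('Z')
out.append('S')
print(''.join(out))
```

Execution trace: 'R' (except ZeroDivisionError) → 'Z' (finally) → 'S' (after the try/except). Output: RZS

Answer: RZS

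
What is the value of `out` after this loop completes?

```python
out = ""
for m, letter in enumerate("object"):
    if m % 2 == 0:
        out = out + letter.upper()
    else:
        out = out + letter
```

Uppercase even positions in 'object'
`out` takes the values: "" → "O" → "Ob" → "ObJ" → "ObJe" → "ObJeC" → "ObJeCt"

Answer: "ObJeCt"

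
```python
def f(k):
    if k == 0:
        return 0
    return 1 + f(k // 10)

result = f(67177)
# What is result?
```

Count of digits of 67177: 5

Answer: 5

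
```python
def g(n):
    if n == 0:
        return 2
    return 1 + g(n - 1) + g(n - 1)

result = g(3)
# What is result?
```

g(n) = 1 + 2·g(n-1), g(0)=2. Closed form: (2+1)·2^3 - 1 = 23.

Answer: 23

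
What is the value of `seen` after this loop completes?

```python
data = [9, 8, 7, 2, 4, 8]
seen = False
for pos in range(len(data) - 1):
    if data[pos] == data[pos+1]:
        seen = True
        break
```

Check consecutive duplicates in [9, 8, 7, 2, 4, 8]
`seen` takes the values: False

Answer: False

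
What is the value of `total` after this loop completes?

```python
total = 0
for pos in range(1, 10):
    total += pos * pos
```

Sum of squares 1² to 9² = 285
`total` takes the values: 0 → 1 → 5 → 14 → 30 → 55 → 91 → 140 → 204 → 285

Answer: 285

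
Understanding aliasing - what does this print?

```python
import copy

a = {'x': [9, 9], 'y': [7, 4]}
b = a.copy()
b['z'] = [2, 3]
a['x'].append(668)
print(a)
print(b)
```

Key concept: shallow copy of dict with mutable values.
Step by step:
`a = {'x': [9, 9], 'y': [7, 4]}` → a = {'x': [9, 9], 'y': [7, 4]}
`b = a.copy()` → b = {'x': [9, 9], 'y': [7, 4]}
`b['z'] = [2, 3]` → b = {'x': [9, 9], 'y': [7, 4], 'z': [2, 3]}
`a['x'].append(668)` → a = {'x': [9, 9, 668], 'y': [7, 4]}; b = {'x': [9, 9, 668], 'y': [7, 4], 'z': [2, 3]}
`print(a)` → prints {'x': [9, 9, 668], 'y': [7, 4]}
`print(b)` → prints {'x': [9, 9, 668], 'y': [7, 4], 'z': [2, 3]}

Answer:
{'x': [9, 9, 668], 'y': [7, 4]}
{'x': [9, 9, 668], 'y': [7, 4], 'z': [2, 3]}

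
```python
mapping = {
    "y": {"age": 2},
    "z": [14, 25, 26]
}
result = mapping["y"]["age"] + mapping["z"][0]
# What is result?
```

Trace:
`mapping = { ...` → mapping = {'y': {'age': 2}, 'z': [14, 25, 26]}
`result = mapping["y"]["age"] + mapping["z"][0]` → result = 16
So result = 16

Answer: 16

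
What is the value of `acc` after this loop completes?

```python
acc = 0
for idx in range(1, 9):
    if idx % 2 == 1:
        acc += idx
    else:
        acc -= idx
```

Add odd, subtract even
`acc` takes the values: 0 → 1 → -1 → 2 → -2 → 3 → -3 → 4 → -4

Answer: -4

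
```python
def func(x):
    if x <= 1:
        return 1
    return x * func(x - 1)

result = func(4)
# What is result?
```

func(4) = 4 * 3 * 2 * 1 = 24

Answer: 24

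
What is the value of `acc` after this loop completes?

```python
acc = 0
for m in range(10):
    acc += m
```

Sum of 0 to 9 = 45
`acc` takes the values: 0 → 1 → 3 → 6 → 10 → 15 → 21 → 28 → 36 → 45

Answer: 45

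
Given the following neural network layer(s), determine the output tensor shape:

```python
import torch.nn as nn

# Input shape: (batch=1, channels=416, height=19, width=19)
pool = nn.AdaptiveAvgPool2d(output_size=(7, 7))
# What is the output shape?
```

Input: (1, 416, 19, 19) -> Output: (1, 416, 7, 7)

Answer: (1, 416, 7, 7)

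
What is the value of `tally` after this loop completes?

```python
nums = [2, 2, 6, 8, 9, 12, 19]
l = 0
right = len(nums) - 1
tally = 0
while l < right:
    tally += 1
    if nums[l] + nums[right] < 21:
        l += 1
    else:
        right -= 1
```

Steps to find pair summing to 21
`tally` takes the values: 0 → 1 → 2 → 3 → 4 → 5 → 6

Answer: 6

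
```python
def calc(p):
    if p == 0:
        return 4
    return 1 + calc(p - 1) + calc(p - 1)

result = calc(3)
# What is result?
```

calc(p) = 1 + 2·calc(p-1), calc(0)=4. Closed form: (4+1)·2^3 - 1 = 39.

Answer: 39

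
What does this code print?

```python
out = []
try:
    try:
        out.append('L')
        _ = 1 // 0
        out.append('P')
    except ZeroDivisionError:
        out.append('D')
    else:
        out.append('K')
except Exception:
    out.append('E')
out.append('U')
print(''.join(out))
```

Execution trace: 'L' (inner try body) → 'D' (inner except ZeroDivisionError) → 'U' (after the try/except). Output: LDU

Answer: LDU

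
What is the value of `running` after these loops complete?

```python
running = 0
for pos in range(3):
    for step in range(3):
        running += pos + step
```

Sum of all pos+step for pos,step in 3x3
`running` takes the values: 0 → 1 → 3 → 4 → 6 → 9 → 11 → 14 → 18

Answer: 18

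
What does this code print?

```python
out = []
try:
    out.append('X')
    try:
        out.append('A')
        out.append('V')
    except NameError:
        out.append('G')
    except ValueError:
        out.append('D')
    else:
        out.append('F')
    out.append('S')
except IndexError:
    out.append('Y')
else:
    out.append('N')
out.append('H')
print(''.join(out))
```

Execution trace: 'X' (try body) → 'A' (inner try body) → 'V' (inner try body, no exception) → 'F' (inner else) → 'S' (try body, no exception) → 'N' (else) → 'H' (after the try/except). Output: XAVFSNH

Answer: XAVFSNH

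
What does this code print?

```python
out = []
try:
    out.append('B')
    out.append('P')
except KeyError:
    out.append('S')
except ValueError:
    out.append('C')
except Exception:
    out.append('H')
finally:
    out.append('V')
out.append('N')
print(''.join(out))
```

Execution trace: 'B' (try body) → 'P' (try body, no exception) → 'V' (finally) → 'N' (after the try/except). Output: BPVN

Answer: BPVN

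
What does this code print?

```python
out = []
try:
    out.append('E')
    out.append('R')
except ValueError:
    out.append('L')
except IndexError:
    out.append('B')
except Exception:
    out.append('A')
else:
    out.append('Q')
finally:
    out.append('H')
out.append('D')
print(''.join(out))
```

Execution trace: 'E' (try body) → 'R' (try body, no exception) → 'Q' (else) → 'H' (finally) → 'D' (after the try/except). Output: ERQHD

Answer: ERQHD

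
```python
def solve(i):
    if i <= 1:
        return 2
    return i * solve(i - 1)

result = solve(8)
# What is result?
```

solve(8) = 8 * 7 * 6 * 5 * 4 * 3 * 2 * 2 = 80640

Answer: 80640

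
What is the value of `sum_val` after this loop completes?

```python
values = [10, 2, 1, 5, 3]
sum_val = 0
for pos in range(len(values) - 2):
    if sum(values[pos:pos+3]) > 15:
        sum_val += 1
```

Count windows with sum > 15
`sum_val` takes the values: 0

Answer: 0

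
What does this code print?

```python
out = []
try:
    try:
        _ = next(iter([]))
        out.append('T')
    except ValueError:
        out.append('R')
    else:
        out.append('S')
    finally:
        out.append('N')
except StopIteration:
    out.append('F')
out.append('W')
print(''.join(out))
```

Execution trace: 'N' (finally) → 'F' (outer except StopIteration) → 'W' (after the try/except). Output: NFW

Answer: NFW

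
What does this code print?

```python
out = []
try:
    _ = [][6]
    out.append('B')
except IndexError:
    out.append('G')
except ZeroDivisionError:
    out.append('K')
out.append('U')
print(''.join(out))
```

Execution trace: 'G' (except IndexError) → 'U' (after the try/except). Output: GU

Answer: GU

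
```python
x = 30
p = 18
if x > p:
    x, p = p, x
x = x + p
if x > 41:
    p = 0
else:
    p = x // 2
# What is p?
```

Trace:
`x = 30` → x = 30
`p = 18` → p = 18
`if x > p: ...` → x > p is True → x = 18; p = 30
`x = x + p` → x = 48
`if x > 41: ...` → x > 41 is True → p = 0
So p = 0

Answer: 0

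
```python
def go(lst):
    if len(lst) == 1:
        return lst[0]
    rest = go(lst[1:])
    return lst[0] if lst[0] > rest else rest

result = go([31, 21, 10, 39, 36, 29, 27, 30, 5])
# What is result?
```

Recursive max over [31, 21, 10, 39, 36, 29, 27, 30, 5] = 39

Answer: 39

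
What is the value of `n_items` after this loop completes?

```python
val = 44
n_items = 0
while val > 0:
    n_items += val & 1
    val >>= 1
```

Count set bits in 44 (binary: 0b101100)
`n_items` takes the values: 0 → 1 → 2 → 3

Answer: 3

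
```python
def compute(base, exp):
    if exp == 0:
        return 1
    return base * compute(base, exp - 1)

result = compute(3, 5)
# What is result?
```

compute(3, 5) = 3 * 3 * 3 * 3 * 3 = 243

Answer: 243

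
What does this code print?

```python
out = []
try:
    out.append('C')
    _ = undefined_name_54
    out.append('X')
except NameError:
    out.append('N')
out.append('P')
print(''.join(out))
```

Execution trace: 'C' (try body) → 'N' (except NameError) → 'P' (after the try/except). Output: CNP

Answer: CNP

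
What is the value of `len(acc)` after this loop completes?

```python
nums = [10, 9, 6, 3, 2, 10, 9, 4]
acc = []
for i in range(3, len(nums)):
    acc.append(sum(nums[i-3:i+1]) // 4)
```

Number of 4-element averages
`acc` takes the values: [] → [7] → [7, 5] → [7, 5, 5] → [7, 5, 5, 6] → [7, 5, 5, 6, 6]
So `len(acc)` = 5

Answer: 5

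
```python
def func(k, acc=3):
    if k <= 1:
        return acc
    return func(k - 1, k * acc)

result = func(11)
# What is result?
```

Accumulator trace (n, acc): (11, 3) -> (10, 33) -> (9, 330) -> (8, 2970) -> (7, 23760) -> (6, 166320) -> (5, 997920) -> (4, 4989600) -> (3, 19958400) -> (2, 59875200) -> (1, 119750400) -> return 119750400

Answer: 119750400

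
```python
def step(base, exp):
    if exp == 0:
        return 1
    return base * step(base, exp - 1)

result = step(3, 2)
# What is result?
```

step(3, 2) = 3 * 3 = 9

Answer: 9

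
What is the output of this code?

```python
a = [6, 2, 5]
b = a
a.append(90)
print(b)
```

Key concept: basic list aliasing.
Step by step:
`a = [6, 2, 5]` → a = [6, 2, 5]
`b = a` → b = [6, 2, 5] (same object as a)
`a.append(90)` → a = [6, 2, 5, 90] (same object as b); b = [6, 2, 5, 90] (same object as a)
`print(b)` → prints [6, 2, 5, 90]

Answer: [6, 2, 5, 90]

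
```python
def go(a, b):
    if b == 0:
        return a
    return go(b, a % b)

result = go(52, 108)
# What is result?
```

go(52, 108) -> go(108, 52) -> go(52, 4) -> go(4, 0) -> 4

Answer: 4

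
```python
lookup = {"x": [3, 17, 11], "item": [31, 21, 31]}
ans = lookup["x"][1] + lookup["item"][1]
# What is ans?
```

Trace:
`lookup = {"x": [3, 17, 11], "item": [31, 21, 31]}` → lookup = {'x': [3, 17, 11], 'item': [31, 21, 31]}
`ans = lookup["x"][1] + lookup["item"][1]` → ans = 38
So ans = 38

Answer: 38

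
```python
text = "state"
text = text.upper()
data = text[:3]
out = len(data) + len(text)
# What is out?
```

Trace:
`text = "state"` → text = 'state'
`text = text.upper()` → text = 'STATE'
`data = text[:3]` → data = 'STA'
`out = len(data) + len(text)` → out = 8
So out = 8

Answer: 8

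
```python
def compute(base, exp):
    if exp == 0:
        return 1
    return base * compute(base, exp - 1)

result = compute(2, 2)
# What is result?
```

compute(2, 2) = 2 * 2 = 4

Answer: 4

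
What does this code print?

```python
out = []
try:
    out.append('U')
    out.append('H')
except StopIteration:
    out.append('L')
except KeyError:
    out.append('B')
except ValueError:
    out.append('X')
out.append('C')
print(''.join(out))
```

Execution trace: 'U' (try body) → 'H' (try body, no exception) → 'C' (after the try/except). Output: UHC

Answer: UHC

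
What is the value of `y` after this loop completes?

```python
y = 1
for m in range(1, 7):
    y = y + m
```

Start at 1, add 1 through 6
`y` takes the values: 1 → 2 → 4 → 7 → 11 → 16 → 22

Answer: 22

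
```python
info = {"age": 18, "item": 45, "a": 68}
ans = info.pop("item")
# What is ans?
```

Trace:
`info = {"age": 18, "item": 45, "a": 68}` → info = {'age': 18, 'item': 45, 'a': 68}
`ans = info.pop("item")` → info = {'age': 18, 'a': 68}; ans = 45
So ans = 45

Answer: 45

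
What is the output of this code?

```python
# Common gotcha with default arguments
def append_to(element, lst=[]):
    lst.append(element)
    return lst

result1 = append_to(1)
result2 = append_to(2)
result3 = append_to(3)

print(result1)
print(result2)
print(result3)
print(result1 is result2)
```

Key concept: mutable default argument gotcha.
Step by step:
`result1 = append_to(1)` → result1 = [1]
`result2 = append_to(2)` → result1 = [1, 2] (same object as result2); result2 = [1, 2] (same object as result1)
`result3 = append_to(3)` → result1 = [1, 2, 3] (same object as result2, result3); result2 = [1, 2, 3] (same object as result1, result3); result3 = [1, 2, 3] (same object as result1, result2)
`print(result1)` → prints [1, 2, 3]
`print(result2)` → prints [1, 2, 3]
`print(result3)` → prints [1, 2, 3]
`print(result1 is result2)` → prints True

Answer:
[1, 2, 3]
[1, 2, 3]
[1, 2, 3]
True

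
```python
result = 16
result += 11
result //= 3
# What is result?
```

Trace:
`result = 16` → result = 16
`result += 11` → result = 27
`result //= 3` → result = 9
So result = 9

Answer: 9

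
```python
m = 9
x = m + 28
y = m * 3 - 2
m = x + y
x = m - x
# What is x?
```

Trace:
`m = 9` → m = 9
`x = m + 28` → x = 37
`y = m * 3 - 2` → y = 25
`m = x + y` → m = 62
`x = m - x` → x = 25
So x = 25

Answer: 25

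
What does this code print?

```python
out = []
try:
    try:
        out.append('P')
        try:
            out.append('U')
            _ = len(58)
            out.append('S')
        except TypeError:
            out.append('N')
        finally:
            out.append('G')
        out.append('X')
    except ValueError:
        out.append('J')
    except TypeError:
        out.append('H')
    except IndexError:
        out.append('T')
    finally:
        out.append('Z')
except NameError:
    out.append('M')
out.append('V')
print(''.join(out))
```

Execution trace: 'P' (try body) → 'U' (inner try body) → 'N' (inner except TypeError) → 'G' (inner finally) → 'X' (try body, no exception) → 'Z' (finally) → 'V' (after the try/except). Output: PUNGXZV

Answer: PUNGXZV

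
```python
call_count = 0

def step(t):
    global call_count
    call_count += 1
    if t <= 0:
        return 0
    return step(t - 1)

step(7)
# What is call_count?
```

Linear recursion stepping by 1: 8 calls from t=7 down to ≤0.

Answer: 8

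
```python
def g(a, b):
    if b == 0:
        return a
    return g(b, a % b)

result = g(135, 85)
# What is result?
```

g(135, 85) -> g(85, 50) -> g(50, 35) -> g(35, 15) -> g(15, 5) -> g(5, 0) -> 5

Answer: 5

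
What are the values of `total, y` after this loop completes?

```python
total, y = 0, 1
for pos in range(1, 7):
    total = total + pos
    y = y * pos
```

Sum and factorial of 1 to 6
`total, y` takes the values: (0, 1) → (1, 1) → (3, 1) → (3, 2) → (6, 2) → (6, 6) → (10, 6) → (10, 24) → (15, 24) → (15, 120) → (21, 120) → (21, 720)

Answer: 21, 720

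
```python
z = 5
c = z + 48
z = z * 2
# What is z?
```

Trace:
`z = 5` → z = 5
`c = z + 48` → c = 53
`z = z * 2` → z = 10
So z = 10

Answer: 10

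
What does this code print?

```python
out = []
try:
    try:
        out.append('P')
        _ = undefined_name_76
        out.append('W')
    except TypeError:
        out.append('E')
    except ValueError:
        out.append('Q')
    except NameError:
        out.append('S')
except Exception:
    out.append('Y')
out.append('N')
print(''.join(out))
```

Execution trace: 'P' (inner try body) → 'S' (inner except NameError) → 'N' (after the try/except). Output: PSN

Answer: PSN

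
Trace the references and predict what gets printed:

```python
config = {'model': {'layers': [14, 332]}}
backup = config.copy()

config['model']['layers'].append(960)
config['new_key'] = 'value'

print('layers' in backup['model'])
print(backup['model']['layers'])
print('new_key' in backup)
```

Key concept: shallow copy gotcha with nested dict.
Step by step:
`config = {'model': {'layers': [14, 332]}}` → config = {'model': {'layers': [14, 332]}}
`backup = config.copy()` → backup = {'model': {'layers': [14, 332]}}
`config['model']['layers'].append(960)` → config = {'model': {'layers': [14, 332, 960]}}; backup = {'model': {'layers': [14, 332, 960]}}
`config['new_key'] = 'value'` → config = {'model': {'layers': [14, 332, 960]}, 'new_key': 'value'}
`print('layers' in backup['model'])` → prints True
`print(backup['model']['layers'])` → prints [14, 332, 960]
`print('new_key' in backup)` → prints False

Answer:
True
[14, 332, 960]
False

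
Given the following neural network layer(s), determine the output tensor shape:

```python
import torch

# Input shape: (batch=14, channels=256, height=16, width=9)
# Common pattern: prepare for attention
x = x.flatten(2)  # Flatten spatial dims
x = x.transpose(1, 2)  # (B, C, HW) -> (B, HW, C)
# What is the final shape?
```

Input: (14, 256, 16, 9) -> after flatten(2): (14, 256, 144) -> Output: (14, 144, 256)

Answer: (14, 144, 256)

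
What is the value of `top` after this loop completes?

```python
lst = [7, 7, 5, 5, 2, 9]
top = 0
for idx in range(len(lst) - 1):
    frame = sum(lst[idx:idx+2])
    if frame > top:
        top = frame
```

Max sum of 2-element window in [7, 7, 5, 5, 2, 9]
`top` takes the values: 0 → 14

Answer: 14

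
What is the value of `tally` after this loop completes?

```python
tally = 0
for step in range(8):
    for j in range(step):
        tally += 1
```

Triangle number: 0+1+2+...+7
`tally` takes the values: 0 → 1 → 2 → 3 → 4 → 5 → 6 → 7 → 8 → 9 → 10 → 11 → 12 → 13 → 14 → 15 → 16 → 17 → 18 → 19 → 20 → 21 → 22 → 23 → 24 → 25 → 26 → 27 → 28

Answer: 28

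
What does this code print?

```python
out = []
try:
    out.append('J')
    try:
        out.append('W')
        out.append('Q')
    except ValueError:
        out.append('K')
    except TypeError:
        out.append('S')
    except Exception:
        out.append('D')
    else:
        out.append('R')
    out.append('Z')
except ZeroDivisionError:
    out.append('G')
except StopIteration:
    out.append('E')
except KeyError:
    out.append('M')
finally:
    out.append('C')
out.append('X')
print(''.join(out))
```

Execution trace: 'J' (try body) → 'W' (inner try body) → 'Q' (inner try body, no exception) → 'R' (inner else) → 'Z' (try body, no exception) → 'C' (finally) → 'X' (after the try/except). Output: JWQRZCX

Answer: JWQRZCX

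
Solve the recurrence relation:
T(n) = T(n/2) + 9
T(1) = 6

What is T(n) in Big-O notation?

Each step divides n by 2 and adds 9. After log_2(n) steps we reach T(1)=6. So T(n) = 9·log_2(n) + 6 = O(log n).

Answer: O(log n)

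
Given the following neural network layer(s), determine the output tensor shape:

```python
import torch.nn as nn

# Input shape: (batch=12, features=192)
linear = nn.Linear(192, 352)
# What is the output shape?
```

Input: (12, 192) -> Output: (12, 352)

Answer: (12, 352)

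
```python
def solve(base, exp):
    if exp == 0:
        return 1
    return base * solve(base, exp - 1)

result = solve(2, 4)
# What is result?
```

solve(2, 4) = 2 * 2 * 2 * 2 = 16

Answer: 16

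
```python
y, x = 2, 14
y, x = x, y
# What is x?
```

Trace:
`y, x = 2, 14` → y = 2; x = 14
`y, x = x, y` → y = 14; x = 2
So x = 2

Answer: 2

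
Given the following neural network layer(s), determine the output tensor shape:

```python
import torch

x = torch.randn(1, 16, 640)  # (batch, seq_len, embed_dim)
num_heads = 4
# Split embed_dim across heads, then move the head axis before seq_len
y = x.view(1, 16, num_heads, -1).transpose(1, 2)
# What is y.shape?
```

Input: (1, 16, 640) -> head_dim = 640 // 4 = 160; after view: (1, 16, 4, 160) -> after transpose(1, 2): (1, 4, 16, 160) -> Output: (1, 4, 16, 160)

Answer: (1, 4, 16, 160)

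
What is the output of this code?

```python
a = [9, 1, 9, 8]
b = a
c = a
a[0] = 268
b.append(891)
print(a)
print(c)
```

Key concept: multiple aliases.
Step by step:
`a = [9, 1, 9, 8]` → a = [9, 1, 9, 8]
`b = a` → b = [9, 1, 9, 8] (same object as a)
`c = a` → c = [9, 1, 9, 8] (same object as a, b)
`a[0] = 268` → a = [268, 1, 9, 8] (same object as b, c); b = [268, 1, 9, 8] (same object as a, c); c = [268, 1, 9, 8] (same object as a, b)
`b.append(891)` → a = [268, 1, 9, 8, 891] (same object as b, c); b = [268, 1, 9, 8, 891] (same object as a, c); c = [268, 1, 9, 8, 891] (same object as a, b)
`print(a)` → prints [268, 1, 9, 8, 891]
`print(c)` → prints [268, 1, 9, 8, 891]

Answer:
[268, 1, 9, 8, 891]
[268, 1, 9, 8, 891]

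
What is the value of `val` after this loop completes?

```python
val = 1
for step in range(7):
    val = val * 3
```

Multiply by 3, 7 times: 1 * 3^7 = 2187
`val` takes the values: 1 → 3 → 9 → 27 → 81 → 243 → 729 → 2187

Answer: 2187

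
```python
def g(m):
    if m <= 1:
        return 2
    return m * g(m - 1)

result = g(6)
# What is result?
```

g(6) = 6 * 5 * 4 * 3 * 2 * 2 = 1440

Answer: 1440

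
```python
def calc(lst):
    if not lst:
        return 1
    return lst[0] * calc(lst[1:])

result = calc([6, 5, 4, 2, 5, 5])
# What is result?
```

Product over [6, 5, 4, 2, 5, 5] = 6 * 5 * 4 * 2 * 5 * 5 = 6000

Answer: 6000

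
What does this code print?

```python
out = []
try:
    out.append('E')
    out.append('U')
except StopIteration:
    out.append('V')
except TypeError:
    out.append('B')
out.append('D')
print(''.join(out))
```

Execution trace: 'E' (try body) → 'U' (try body, no exception) → 'D' (after the try/except). Output: EUD

Answer: EUD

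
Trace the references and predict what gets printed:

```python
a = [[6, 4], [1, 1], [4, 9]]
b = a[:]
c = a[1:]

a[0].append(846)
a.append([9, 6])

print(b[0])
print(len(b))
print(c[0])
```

Key concept: slice with nested mutation.
Step by step:
`a = [[6, 4], [1, 1], [4, 9]]` → a = [[6, 4], [1, 1], [4, 9]]
`b = a[:]` → b = [[6, 4], [1, 1], [4, 9]]
`c = a[1:]` → c = [[1, 1], [4, 9]]
`a[0].append(846)` → a = [[6, 4, 846], [1, 1], [4, 9]]; b = [[6, 4, 846], [1, 1], [4, 9]]
`a.append([9, 6])` → a = [[6, 4, 846], [1, 1], [4, 9], [9, 6]]
`print(b[0])` → prints [6, 4, 846]
`print(len(b))` → prints 3
`print(c[0])` → prints [1, 1]

Answer:
[6, 4, 846]
3
[1, 1]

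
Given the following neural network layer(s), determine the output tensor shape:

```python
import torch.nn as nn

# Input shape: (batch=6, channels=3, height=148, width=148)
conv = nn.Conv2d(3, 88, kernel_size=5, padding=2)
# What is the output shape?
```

Input: (6, 3, 148, 148) -> Output: (6, 88, 148, 148)

Answer: (6, 88, 148, 148)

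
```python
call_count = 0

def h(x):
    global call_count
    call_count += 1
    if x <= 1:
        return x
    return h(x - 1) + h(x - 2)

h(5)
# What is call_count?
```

Calls(x) = 1 + Calls(x-1) + Calls(x-2); Calls(0)=Calls(1)=1. For x=5 this gives 15.

Answer: 15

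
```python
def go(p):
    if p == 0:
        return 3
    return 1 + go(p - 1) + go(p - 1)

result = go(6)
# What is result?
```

go(p) = 1 + 2·go(p-1), go(0)=3. Closed form: (3+1)·2^6 - 1 = 255.

Answer: 255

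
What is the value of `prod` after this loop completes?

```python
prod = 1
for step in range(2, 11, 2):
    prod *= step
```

Product of even numbers 2 to 10
`prod` takes the values: 1 → 2 → 8 → 48 → 384 → 3840

Answer: 3840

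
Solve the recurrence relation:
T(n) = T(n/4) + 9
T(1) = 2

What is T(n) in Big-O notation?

Each step divides n by 4 and adds 9. After log_4(n) steps we reach T(1)=2. So T(n) = 9·log_4(n) + 2 = O(log n).

Answer: O(log n)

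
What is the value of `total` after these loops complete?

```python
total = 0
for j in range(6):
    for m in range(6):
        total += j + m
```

Sum of all j+m for j,m in 6x6
`total` takes the values: 0 → 1 → 3 → 6 → 10 → 15 → 16 → 18 → 21 → 25 → 30 → 36 → 38 → 41 → 45 → 50 → 56 → 63 → 66 → 70 → 75 → 81 → 88 → 96 → 100 → 105 → 111 → 118 → 126 → 135 → 140 → 146 → 153 → 161 → 170 → 180

Answer: 180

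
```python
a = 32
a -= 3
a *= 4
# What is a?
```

Trace:
`a = 32` → a = 32
`a -= 3` → a = 29
`a *= 4` → a = 116
So a = 116

Answer: 116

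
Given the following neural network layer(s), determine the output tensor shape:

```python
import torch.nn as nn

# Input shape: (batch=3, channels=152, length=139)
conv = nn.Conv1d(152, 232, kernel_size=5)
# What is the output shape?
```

Input: (3, 152, 139) -> Output: (3, 232, 135)

Answer: (3, 232, 135)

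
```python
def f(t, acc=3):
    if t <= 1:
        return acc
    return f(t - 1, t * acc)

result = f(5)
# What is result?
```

Accumulator trace (n, acc): (5, 3) -> (4, 15) -> (3, 60) -> (2, 180) -> (1, 360) -> return 360

Answer: 360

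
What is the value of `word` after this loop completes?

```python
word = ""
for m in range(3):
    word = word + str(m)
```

Concatenate digits 0 to 2
`word` takes the values: "" → "0" → "01" → "012"

Answer: "012"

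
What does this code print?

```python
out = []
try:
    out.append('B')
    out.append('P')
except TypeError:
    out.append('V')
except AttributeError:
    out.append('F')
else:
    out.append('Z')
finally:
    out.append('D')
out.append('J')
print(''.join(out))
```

Execution trace: 'B' (try body) → 'P' (try body, no exception) → 'Z' (else) → 'D' (finally) → 'J' (after the try/except). Output: BPZDJ

Answer: BPZDJ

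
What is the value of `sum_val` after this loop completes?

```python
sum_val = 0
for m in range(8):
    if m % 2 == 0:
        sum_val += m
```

Sum of even numbers 0 to 7
`sum_val` takes the values: 0 → 2 → 6 → 12

Answer: 12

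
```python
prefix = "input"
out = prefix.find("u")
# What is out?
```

Trace:
`prefix = "input"` → prefix = 'input'
`out = prefix.find("u")` → out = 3
So out = 3

Answer: 3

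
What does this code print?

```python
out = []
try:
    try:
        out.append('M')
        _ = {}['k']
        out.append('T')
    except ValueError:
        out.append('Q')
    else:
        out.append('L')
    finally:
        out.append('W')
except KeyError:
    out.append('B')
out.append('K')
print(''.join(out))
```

Execution trace: 'M' (try body) → 'W' (finally) → 'B' (outer except KeyError) → 'K' (after the try/except). Output: MWBK

Answer: MWBK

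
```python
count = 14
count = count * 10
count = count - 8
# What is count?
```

Trace:
`count = 14` → count = 14
`count = count * 10` → count = 140
`count = count - 8` → count = 132
So count = 132

Answer: 132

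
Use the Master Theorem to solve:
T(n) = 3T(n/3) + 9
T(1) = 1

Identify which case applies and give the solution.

a=3, b=3, f(n)=9. log_3(3) = 1. Since c=0 < 1, Case 1 applies: T(n) = Θ(n^log_b(a)) = O(n).

Answer: O(n) - Case 1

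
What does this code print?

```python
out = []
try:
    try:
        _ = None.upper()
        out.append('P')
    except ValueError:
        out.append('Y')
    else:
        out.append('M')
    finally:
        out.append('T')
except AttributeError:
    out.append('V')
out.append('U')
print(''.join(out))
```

Execution trace: 'T' (finally) → 'V' (outer except AttributeError) → 'U' (after the try/except). Output: TVU

Answer: TVU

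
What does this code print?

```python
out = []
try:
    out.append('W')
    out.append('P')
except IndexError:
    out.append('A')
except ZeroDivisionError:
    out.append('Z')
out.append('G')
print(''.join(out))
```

Execution trace: 'W' (try body) → 'P' (try body, no exception) → 'G' (after the try/except). Output: WPG

Answer: WPG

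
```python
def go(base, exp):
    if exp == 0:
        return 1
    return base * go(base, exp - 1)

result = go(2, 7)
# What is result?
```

go(2, 7) = 2 * 2 * 2 * 2 * 2 * 2 * 2 = 128

Answer: 128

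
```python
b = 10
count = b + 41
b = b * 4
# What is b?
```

Trace:
`b = 10` → b = 10
`count = b + 41` → count = 51
`b = b * 4` → b = 40
So b = 40

Answer: 40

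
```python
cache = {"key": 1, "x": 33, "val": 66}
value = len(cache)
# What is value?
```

Trace:
`cache = {"key": 1, "x": 33, "val": 66}` → cache = {'key': 1, 'x': 33, 'val': 66}
`value = len(cache)` → value = 3
So value = 3

Answer: 3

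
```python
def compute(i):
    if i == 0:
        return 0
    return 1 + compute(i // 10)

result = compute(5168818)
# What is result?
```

Count of digits of 5168818: 7

Answer: 7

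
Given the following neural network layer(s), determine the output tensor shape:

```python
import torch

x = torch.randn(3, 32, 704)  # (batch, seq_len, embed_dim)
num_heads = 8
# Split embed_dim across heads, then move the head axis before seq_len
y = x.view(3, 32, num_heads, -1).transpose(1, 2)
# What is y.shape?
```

Input: (3, 32, 704) -> head_dim = 704 // 8 = 88; after view: (3, 32, 8, 88) -> after transpose(1, 2): (3, 8, 32, 88) -> Output: (3, 8, 32, 88)

Answer: (3, 8, 32, 88)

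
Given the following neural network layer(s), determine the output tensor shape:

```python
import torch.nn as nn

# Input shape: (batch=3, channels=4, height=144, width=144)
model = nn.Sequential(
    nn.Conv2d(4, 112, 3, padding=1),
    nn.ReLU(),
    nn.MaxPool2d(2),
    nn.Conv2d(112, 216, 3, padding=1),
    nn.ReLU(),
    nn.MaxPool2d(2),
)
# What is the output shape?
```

Input: (3, 4, 144, 144) -> after first Conv2d: (3, 112, 144, 144) -> after first MaxPool2d: (3, 112, 72, 72) -> after second Conv2d: (3, 216, 72, 72) -> Output: (3, 216, 36, 36)

Answer: (3, 216, 36, 36)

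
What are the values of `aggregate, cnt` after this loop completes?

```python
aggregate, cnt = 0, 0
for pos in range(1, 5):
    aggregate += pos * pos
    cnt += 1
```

Sum of squares and count
`aggregate, cnt` takes the values: (0, 0) → (1, 0) → (1, 1) → (5, 1) → (5, 2) → (14, 2) → (14, 3) → (30, 3) → (30, 4)

Answer: 30, 4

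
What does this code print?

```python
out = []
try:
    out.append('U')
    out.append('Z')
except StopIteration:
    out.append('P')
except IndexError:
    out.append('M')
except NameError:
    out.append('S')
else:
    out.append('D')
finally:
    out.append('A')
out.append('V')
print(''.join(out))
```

Execution trace: 'U' (try body) → 'Z' (try body, no exception) → 'D' (else) → 'A' (finally) → 'V' (after the try/except). Output: UZDAV

Answer: UZDAV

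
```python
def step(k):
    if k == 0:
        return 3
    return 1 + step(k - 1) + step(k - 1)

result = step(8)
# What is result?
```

step(k) = 1 + 2·step(k-1), step(0)=3. Closed form: (3+1)·2^8 - 1 = 1023.

Answer: 1023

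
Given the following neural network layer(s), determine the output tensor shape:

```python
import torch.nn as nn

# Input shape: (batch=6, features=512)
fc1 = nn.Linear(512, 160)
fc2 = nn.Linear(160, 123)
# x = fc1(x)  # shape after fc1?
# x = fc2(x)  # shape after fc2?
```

Input: (6, 512) -> after fc1: (6, 160) -> Output: (6, 123)

Answer: (6, 123)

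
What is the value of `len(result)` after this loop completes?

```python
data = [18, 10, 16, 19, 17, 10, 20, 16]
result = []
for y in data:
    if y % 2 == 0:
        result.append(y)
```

Count even numbers in [18, 10, 16, 19, 17, 10, 20, 16]
`result` takes the values: [] → [18] → [18, 10] → [18, 10, 16] → [18, 10, 16, 10] → [18, 10, 16, 10, 20] → [18, 10, 16, 10, 20, 16]
So `len(result)` = 6

Answer: 6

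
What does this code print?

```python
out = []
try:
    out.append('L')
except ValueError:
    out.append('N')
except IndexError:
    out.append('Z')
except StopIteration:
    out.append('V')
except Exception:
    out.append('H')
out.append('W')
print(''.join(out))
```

Execution trace: 'L' (try body, no exception) → 'W' (after the try/except). Output: LW

Answer: LW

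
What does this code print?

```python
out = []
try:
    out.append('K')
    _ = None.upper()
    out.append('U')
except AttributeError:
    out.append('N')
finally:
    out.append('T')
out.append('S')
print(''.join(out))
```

Execution trace: 'K' (try body) → 'N' (except AttributeError) → 'T' (finally) → 'S' (after the try/except). Output: KNTS

Answer: KNTS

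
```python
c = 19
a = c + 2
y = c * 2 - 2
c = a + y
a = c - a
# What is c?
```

Trace:
`c = 19` → c = 19
`a = c + 2` → a = 21
`y = c * 2 - 2` → y = 36
`c = a + y` → c = 57
`a = c - a` → a = 36
So c = 57

Answer: 57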